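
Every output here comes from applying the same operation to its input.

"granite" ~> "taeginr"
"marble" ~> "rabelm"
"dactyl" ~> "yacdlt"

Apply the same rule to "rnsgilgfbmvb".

vbbfggilmnrs

The pattern: sort the characters into alphabetical order, then move the last character to the front.
For "rnsgilgfbmvb", step one produces "bbfggilmnrsv"; step two turns that into "vbbfggilmnrs".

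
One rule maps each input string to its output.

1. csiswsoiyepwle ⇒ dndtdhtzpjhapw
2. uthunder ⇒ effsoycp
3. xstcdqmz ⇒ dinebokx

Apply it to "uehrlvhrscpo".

pfcsgwcsndza

Looking at the pairs, the operation is to swap each adjacent pair of characters (1↔2, 3↔4, ...), then shift every letter 11 places forward in the alphabet (wrapping around).
So "uehrlvhrscpo" becomes "pfcsgwcsndza".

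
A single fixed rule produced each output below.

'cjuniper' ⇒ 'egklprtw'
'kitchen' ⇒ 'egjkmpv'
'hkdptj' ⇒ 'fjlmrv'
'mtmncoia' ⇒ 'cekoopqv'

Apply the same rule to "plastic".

Each output is the input with this applied: sort the characters into alphabetical order, then shift every letter 2 places forward in the alphabet (wrapping around).
Working it through for "plastic": intermediate "acilpst", final "ceknruv".
(Check on "hkdptj": → "dhjkpt" → "fjlmrv" ✓)

ceknruv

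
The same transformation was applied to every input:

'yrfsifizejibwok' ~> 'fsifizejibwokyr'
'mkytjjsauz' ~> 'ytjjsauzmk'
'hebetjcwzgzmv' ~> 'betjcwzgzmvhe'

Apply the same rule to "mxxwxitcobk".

What's happening: move the first 2 characters to the end (rotate left by 2).
On "mxxwxitcobk" that produces "xwxitcobkmx".

xwxitcobkmx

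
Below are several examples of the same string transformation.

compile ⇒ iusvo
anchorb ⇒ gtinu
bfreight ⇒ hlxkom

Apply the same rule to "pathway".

Looking at the pairs, the operation is to shift every letter 6 places forward in the alphabet (wrapping around), then delete the last 2 characters.
For "pathway", step one produces "vgzncge"; step two turns that into "vgznc".
(Check on "compile": → "iusvork" → "iusvo" ✓)

vgznc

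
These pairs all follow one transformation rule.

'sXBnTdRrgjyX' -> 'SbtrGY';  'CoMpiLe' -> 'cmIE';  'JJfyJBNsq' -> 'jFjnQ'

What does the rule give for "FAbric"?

fBI

The transformation: keep every other character starting from the first (positions 1st, 3rd, 5th, ...), then flip the case of every letter.
For "FAbric", step one produces "Fbi"; step two turns that into "fBI".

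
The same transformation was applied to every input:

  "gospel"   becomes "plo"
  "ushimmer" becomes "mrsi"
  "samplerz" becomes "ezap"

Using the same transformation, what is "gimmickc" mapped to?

The rule is to move the last 3 characters to the front (rotate right by 3), then keep every other character starting from the first (positions 1st, 3rd, 5th, ...).
Doing the same to "gimmickc": "ccim".

ccim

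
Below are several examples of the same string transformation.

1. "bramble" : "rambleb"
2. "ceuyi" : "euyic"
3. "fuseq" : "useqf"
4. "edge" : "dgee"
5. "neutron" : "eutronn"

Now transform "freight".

Each output is the input with this applied: move the first character to the end.
"freight" → "reightf".

reightf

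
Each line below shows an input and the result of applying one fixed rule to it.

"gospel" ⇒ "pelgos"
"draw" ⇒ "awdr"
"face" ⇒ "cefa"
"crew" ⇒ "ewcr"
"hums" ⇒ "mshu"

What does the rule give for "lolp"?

Rule — swap the front and back halves of the string.
So "lolp" becomes "lplo".

lplo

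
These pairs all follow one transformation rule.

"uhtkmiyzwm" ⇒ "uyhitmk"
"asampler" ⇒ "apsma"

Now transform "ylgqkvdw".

What's happening: delete the last 3 characters, then take characters alternately from the front and the back (1st, last, 2nd, 2nd-last, ...).
Applying both steps to "ylgqkvdw": "ylgqk", then "yklqg".
(Check on "asampler": → "asamp" → "apsma" ✓)

yklqg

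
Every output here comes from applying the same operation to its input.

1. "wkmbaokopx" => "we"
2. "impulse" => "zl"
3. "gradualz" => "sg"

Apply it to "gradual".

In each case the input is transformed by: shift every letter 7 places forward in the alphabet (wrapping around), then keep only the last 2 characters.
On "gradual": the first step gives "nyhkbhs", and the second then gives "hs".

hs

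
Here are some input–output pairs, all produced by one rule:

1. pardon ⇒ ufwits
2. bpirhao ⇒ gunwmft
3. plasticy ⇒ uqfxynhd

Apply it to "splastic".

In each case the input is transformed by: shift every letter 5 places forward in the alphabet (wrapping around).
On "splastic" that produces "xuqfxynh".

xuqfxynh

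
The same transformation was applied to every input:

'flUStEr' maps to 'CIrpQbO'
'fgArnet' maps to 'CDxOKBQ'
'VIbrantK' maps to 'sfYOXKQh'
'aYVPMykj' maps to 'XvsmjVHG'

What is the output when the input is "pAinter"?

MxFKQBO

The pattern: shift every letter 3 places backward in the alphabet (wrapping around), then flip the case of every letter.
Applying both steps to "pAinter": "mXfkqbo", then "MxFKQBO".
(Check on "aYVPMykj": → "xVSMJvhg" → "XvsmjVHG" ✓)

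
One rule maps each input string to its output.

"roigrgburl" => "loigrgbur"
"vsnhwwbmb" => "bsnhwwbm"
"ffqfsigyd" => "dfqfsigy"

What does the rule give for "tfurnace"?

In each case the input is transformed by: swap the first and last characters, then delete the last character.
"tfurnace" → "efurnact" → "efurnac".

efurnac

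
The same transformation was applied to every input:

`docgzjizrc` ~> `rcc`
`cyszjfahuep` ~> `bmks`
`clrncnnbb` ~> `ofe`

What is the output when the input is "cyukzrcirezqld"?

Rule — shift every letter 3 places forward in the alphabet (wrapping around), then keep one character in every 3, starting at position 2 (positions 2nd, 5th, 8th, ...).
Working it through for "cyukzrcirezqld": intermediate "fbxncufluhctog", final "bclcg".

bclcg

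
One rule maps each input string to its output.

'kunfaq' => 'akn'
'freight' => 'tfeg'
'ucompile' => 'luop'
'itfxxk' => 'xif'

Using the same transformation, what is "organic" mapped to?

In each case the input is transformed by: keep every other character starting from the first (positions 1st, 3rd, 5th, ...), then move the last character to the front.
Doing the same to "organic": "cogn".
(Check on "ucompile": → "uopl" → "luop" ✓)

cogn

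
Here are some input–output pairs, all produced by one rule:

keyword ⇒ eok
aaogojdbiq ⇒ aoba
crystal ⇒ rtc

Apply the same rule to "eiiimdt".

The rule is to move the first character to the end, then keep one character in every 3, starting at position 1 (positions 1st, 4th, 7th, ...).
Working it through for "eiiimdt": intermediate "iiimdte", final "ime".

ime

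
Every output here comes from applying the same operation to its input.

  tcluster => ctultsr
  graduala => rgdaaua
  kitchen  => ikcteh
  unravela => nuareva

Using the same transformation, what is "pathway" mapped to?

The rule is to swap each adjacent pair of characters (1↔2, 3↔4, ...), then delete the last character.
Applying both steps to "pathway": "aphtawy", then "aphtaw".
(Check on "tcluster": → "ctultsre" → "ctultsr" ✓)

aphtaw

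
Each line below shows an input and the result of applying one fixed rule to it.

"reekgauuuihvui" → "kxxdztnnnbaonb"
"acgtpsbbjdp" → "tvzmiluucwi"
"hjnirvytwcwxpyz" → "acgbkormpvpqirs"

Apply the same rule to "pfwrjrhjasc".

iypkckactlv

In each case the input is transformed by: shift every letter 7 places backward in the alphabet (wrapping around).
Doing the same to "pfwrjrhjasc": "iypkckactlv".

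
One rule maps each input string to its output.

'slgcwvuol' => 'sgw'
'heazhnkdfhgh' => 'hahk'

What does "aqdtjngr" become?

The pattern: keep every other character starting from the first (positions 1st, 3rd, 5th, ...), then delete the last 2 characters.
Working it through for "aqdtjngr": intermediate "adjg", final "ad".

ad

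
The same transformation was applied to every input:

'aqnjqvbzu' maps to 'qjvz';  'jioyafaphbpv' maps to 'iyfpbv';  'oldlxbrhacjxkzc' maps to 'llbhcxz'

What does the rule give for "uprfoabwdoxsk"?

What's happening: keep every other character starting from the second (positions 2nd, 4th, 6th, ...).
Doing the same to "uprfoabwdoxsk": "pfawos".

pfawos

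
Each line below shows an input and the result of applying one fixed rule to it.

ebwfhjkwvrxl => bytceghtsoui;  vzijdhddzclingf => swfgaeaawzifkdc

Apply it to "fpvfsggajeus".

Rule — shift every letter 3 places backward in the alphabet (wrapping around).
Doing the same to "fpvfsggajeus": "cmscpddxgbrp".

cmscpddxgbrp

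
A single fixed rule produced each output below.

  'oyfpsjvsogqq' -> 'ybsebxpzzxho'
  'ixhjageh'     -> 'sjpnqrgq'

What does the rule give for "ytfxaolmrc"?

The rule is to move the first 3 characters to the end (rotate left by 3), then shift every letter 9 places forward in the alphabet (wrapping around).
On "ytfxaolmrc": the first step gives "xaolmrcytf", and the second then gives "gjxuvalhco".
(Check on "oyfpsjvsogqq": → "psjvsogqqoyf" → "ybsebxpzzxho" ✓)

gjxuvalhco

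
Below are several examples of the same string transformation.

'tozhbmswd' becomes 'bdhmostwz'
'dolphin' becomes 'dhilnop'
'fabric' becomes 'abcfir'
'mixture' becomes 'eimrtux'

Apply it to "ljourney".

ejlnoruy

The pattern: sort the characters into alphabetical order.
So "ljourney" becomes "ejlnoruy".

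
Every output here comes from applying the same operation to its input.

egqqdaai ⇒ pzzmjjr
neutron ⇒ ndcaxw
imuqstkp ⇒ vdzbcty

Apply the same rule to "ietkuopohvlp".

What's happening: shift every letter 9 places forward in the alphabet (wrapping around), then delete the first character.
On "ietkuopohvlp": the first step gives "rnctdxyxqeuy", and the second then gives "nctdxyxqeuy".

nctdxyxqeuy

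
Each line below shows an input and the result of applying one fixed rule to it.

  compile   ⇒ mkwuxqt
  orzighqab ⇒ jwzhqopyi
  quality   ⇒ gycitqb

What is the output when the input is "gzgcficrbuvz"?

hohoknqkzjcd

Each output is the input with this applied: move the last character to the front, then shift every letter 8 places forward in the alphabet (wrapping around).
So "gzgcficrbuvz" becomes "hohoknqkzjcd".
(Check on "quality": → "yqualit" → "gycitqb" ✓)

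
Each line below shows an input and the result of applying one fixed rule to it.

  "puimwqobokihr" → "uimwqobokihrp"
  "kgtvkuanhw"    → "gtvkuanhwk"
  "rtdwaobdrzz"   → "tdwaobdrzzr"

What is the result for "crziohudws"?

rziohudwsc

Rule — move the first character to the end.
So "crziohudws" becomes "rziohudwsc".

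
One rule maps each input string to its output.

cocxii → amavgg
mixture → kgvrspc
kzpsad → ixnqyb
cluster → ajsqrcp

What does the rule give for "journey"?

In each case the input is transformed by: shift every letter 2 places backward in the alphabet (wrapping around).
For "journey" the result is "hmsplcw".

hmsplcw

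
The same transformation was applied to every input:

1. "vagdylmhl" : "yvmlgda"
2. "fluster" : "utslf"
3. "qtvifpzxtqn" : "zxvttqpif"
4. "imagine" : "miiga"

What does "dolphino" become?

What's happening: delete the last 2 characters, then sort the characters into reverse alphabetical order.
Applying that to "dolphino" gives "polihd".

polihd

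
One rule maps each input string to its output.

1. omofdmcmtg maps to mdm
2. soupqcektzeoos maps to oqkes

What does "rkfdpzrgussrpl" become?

kpgsl

The pattern: keep one character in every 3, starting at position 2 (positions 2nd, 5th, 8th, ...).
So "rkfdpzrgussrpl" becomes "kpgsl".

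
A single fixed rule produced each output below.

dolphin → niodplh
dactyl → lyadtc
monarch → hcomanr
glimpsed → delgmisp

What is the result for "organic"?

ciroagn

The transformation: move the last 2 characters to the front (rotate right by 2), then swap each adjacent pair of characters (1↔2, 3↔4, ...).
Applying that to "organic" gives "ciroagn".
(Check on "monarch": → "chmonar" → "hcomanr" ✓)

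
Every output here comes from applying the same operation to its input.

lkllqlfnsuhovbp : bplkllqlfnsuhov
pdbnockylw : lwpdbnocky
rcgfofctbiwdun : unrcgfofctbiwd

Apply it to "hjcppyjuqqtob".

obhjcppyjuqqt

The rule is to move the last 2 characters to the front (rotate right by 2).
"hjcppyjuqqtob" → "obhjcppyjuqqt".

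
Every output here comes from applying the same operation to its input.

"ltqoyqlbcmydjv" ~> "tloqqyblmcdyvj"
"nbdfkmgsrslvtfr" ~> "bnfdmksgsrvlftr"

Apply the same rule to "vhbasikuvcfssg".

The transformation: swap each adjacent pair of characters (1↔2, 3↔4, ...).
For "vhbasikuvcfssg" the result is "hvabisukcvsfgs".

hvabisukcvsfgs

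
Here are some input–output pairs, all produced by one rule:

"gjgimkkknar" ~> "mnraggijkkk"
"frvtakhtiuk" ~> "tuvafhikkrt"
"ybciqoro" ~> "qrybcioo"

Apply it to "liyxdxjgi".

xxydgiijl

The transformation: sort the characters into alphabetical order, then move the last 3 characters to the front (rotate right by 3).
So "liyxdxjgi" becomes "xxydgiijl".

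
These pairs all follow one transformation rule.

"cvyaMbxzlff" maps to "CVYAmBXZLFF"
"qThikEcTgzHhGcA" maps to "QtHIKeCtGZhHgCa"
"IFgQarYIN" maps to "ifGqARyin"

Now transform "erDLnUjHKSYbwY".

In each case the input is transformed by: flip the case of every letter.
Doing the same to "erDLnUjHKSYbwY": "ERdlNuJhksyBWy".

ERdlNuJhksyBWy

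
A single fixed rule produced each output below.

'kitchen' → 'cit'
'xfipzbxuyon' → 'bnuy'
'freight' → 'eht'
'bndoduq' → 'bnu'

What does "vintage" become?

aiv

Each output is the input with this applied: sort the characters into alphabetical order, then keep one character in every 3, starting at position 1 (positions 1st, 4th, 7th, ...).
For "vintage", step one produces "aegintv"; step two turns that into "aiv".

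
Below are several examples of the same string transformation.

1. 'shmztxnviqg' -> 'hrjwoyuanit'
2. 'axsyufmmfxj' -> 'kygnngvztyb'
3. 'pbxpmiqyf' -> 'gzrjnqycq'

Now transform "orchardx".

The pattern: shift every letter 1 place forward in the alphabet (wrapping around), then reverse the string.
On "orchardx": the first step gives "psdibsey", and the second then gives "yesbidsp".

yesbidsp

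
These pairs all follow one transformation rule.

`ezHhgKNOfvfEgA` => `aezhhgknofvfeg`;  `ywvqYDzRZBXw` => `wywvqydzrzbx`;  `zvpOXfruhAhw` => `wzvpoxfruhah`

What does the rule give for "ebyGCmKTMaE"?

eebygcmktma

Each output is the input with this applied: move the last character to the front, then convert every letter to lowercase.
Starting from "ebyGCmKTMaE": after the first operation, "EebyGCmKTMa"; after the second, "eebygcmktma".
(Check on "zvpOXfruhAhw": → "wzvpOXfruhAh" → "wzvpoxfruhah" ✓)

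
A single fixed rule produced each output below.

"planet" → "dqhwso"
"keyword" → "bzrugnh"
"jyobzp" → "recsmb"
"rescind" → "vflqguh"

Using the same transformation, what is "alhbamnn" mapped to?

kedpqqdo

Rule — move the first 2 characters to the end (rotate left by 2), then shift every letter 3 places forward in the alphabet (wrapping around).
On "alhbamnn" that produces "kedpqqdo".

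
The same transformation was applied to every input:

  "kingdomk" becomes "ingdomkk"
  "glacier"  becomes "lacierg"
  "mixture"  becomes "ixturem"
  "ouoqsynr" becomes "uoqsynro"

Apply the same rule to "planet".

The pattern: move the first character to the end.
Applying that to "planet" gives "lanetp".

lanetp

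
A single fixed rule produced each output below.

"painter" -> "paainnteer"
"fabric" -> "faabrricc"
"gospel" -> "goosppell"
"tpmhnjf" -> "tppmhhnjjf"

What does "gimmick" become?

giimmmicck

The pattern: repeat every character 3 times, then keep every other character starting from the second (positions 2nd, 4th, 6th, ...).
Starting from "gimmick": after the first operation, "gggiiimmmmmmiiiccckkk"; after the second, "giimmmicck".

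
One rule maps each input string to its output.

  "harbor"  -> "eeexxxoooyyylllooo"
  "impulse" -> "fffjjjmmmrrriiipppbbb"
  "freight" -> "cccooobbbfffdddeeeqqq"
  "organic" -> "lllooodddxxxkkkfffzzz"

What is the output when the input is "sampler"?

pppxxxjjjmmmiiibbbooo

The rule is to repeat every character 3 times, then shift every letter 3 places backward in the alphabet (wrapping around).
Starting from "sampler": after the first operation, "sssaaammmpppllleeerrr"; after the second, "pppxxxjjjmmmiiibbbooo".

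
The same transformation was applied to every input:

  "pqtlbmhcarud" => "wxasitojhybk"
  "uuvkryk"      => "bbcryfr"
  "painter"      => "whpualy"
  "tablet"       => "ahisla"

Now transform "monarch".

tvuhyjo

Rule — shift every letter 7 places forward in the alphabet (wrapping around).
So "monarch" becomes "tvuhyjo".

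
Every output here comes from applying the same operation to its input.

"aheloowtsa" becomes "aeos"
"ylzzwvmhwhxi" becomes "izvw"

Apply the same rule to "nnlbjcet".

Rule — move the last character to the front, then keep one character in every 3, starting at position 1 (positions 1st, 4th, 7th, ...).
Starting from "nnlbjcet": after the first operation, "tnnlbjce"; after the second, "tlc".

tlc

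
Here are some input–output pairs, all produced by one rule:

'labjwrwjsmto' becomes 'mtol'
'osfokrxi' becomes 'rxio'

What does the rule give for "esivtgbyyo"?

yyoe

Each output is the input with this applied: move the last 3 characters to the front (rotate right by 3), then keep only the first 4 characters.
"esivtgbyyo" → "yyoesivtgb" → "yyoe".
(Check on "labjwrwjsmto": → "mtolabjwrwjs" → "mtol" ✓)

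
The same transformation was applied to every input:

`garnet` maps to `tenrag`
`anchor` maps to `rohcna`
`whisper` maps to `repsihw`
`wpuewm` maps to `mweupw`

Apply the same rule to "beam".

The rule is to reverse the string.
So "beam" becomes "maeb".

maeb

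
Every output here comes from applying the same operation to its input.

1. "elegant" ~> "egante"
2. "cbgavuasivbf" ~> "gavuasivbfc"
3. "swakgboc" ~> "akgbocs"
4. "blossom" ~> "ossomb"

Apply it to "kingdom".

ngdomk

In each case the input is transformed by: move the first character to the end, then delete the first character.
For "kingdom", step one produces "ingdomk"; step two turns that into "ngdomk".
(Check on "swakgboc": → "wakgbocs" → "akgbocs" ✓)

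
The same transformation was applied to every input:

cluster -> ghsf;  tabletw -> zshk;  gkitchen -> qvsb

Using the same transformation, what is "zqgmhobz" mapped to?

vcpn

Looking at the pairs, the operation is to shift every letter 12 places backward in the alphabet (wrapping around), then keep only the last 4 characters.
For "zqgmhobz", step one produces "neuavcpn"; step two turns that into "vcpn".
(Check on "gkitchen": → "uywhqvsb" → "qvsb" ✓)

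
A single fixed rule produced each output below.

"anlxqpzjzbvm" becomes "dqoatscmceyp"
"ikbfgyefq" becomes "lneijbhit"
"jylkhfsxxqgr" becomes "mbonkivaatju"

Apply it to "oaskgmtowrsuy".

rdvnjpwrzuvxb

The pattern: shift every letter 3 places forward in the alphabet (wrapping around).
On "oaskgmtowrsuy" that produces "rdvnjpwrzuvxb".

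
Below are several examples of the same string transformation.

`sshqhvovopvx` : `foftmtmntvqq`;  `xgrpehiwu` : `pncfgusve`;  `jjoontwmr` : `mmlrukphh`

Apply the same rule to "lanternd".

The rule is to move the first 2 characters to the end (rotate left by 2), then shift every letter 2 places backward in the alphabet (wrapping around).
For "lanternd", step one produces "nterndla"; step two turns that into "lrcplbjy".

lrcplbjy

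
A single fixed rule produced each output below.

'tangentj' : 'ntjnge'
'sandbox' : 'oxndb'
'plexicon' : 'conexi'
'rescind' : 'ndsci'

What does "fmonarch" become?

Rule — delete the first 2 characters, then move the first 3 characters to the end (rotate left by 3).
"fmonarch" → "onarch" → "rchona".
(Check on "plexicon": → "exicon" → "conexi" ✓)

rchona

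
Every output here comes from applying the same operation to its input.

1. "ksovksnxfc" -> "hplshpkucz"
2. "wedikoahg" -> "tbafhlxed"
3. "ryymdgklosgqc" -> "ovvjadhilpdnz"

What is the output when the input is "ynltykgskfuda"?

vkiqvhdphcrax

The pattern: shift every letter 3 places backward in the alphabet (wrapping around).
Applying that to "ynltykgskfuda" gives "vkiqvhdphcrax".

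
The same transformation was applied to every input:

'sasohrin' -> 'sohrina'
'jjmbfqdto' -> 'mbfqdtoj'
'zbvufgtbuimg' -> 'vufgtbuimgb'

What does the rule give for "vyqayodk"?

qayodky

In each case the input is transformed by: delete the first character, then move the first character to the end.
Working it through for "vyqayodk": intermediate "yqayodk", final "qayodky".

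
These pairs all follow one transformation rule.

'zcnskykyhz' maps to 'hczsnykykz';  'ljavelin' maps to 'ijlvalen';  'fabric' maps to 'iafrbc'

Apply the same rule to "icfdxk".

The pattern: swap each adjacent pair of characters (1↔2, 3↔4, ...), then move the last character to the front.
"icfdxk" → "cidfkx" → "xcidfk".

xcidfk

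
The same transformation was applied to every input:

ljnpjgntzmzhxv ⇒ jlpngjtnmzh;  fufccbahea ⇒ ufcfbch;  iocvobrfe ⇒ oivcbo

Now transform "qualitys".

In each case the input is transformed by: swap each adjacent pair of characters (1↔2, 3↔4, ...), then delete the last 3 characters.
For "qualitys" the result is "uqlat".

uqlat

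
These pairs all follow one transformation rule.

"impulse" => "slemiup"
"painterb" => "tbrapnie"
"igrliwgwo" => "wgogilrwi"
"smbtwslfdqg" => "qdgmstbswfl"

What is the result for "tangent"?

What's happening: swap each adjacent pair of characters (1↔2, 3↔4, ...), then move the last 3 characters to the front (rotate right by 3).
For "tangent", step one produces "atgnnet"; step two turns that into "netatgn".
(Check on "smbtwslfdqg": → "mstbswflqdg" → "qdgmstbswfl" ✓)

netatgn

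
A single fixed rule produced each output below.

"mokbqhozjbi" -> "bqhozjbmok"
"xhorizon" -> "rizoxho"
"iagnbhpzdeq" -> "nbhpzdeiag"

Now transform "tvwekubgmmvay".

The pattern: delete the last character, then move the first 3 characters to the end (rotate left by 3).
Working it through for "tvwekubgmmvay": intermediate "tvwekubgmmva", final "ekubgmmvatvw".
(Check on "mokbqhozjbi": → "mokbqhozjb" → "bqhozjbmok" ✓)

ekubgmmvatvw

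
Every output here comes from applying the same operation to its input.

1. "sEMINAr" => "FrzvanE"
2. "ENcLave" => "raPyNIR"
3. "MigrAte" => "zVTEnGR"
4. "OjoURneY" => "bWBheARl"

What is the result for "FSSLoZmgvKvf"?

The transformation: flip the case of every letter, then shift every letter 13 places forward in the alphabet (wrapping around) — i.e. ROT13.
Applying both steps to "FSSLoZmgvKvf": "fsslOzMGVkVF", then "sffyBmZTIxIS".

sffyBmZTIxIS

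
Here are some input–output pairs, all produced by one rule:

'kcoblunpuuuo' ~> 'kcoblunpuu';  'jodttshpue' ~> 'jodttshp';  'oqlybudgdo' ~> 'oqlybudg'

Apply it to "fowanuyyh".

fowanuy

Rule — delete the last 2 characters.
So "fowanuyyh" becomes "fowanuy".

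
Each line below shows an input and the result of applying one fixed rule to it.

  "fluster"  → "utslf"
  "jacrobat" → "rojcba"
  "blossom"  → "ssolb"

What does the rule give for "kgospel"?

The pattern: delete the last 2 characters, then sort the characters into reverse alphabetical order.
Working it through for "kgospel": intermediate "kgosp", final "spokg".

spokg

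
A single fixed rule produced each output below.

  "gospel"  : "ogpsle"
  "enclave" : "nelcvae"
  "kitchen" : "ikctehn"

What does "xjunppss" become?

jxnuppss

Rule — swap each adjacent pair of characters (1↔2, 3↔4, ...).
On "xjunppss" that produces "jxnuppss".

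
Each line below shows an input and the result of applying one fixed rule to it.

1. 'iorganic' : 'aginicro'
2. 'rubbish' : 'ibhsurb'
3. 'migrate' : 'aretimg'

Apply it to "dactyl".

Looking at the pairs, the operation is to move the first 3 characters to the end (rotate left by 3), then swap each adjacent pair of characters (1↔2, 3↔4, ...).
Working it through for "dactyl": intermediate "tyldac", final "ytdlca".
(Check on "rubbish": → "bishrub" → "ibhsurb" ✓)

ytdlca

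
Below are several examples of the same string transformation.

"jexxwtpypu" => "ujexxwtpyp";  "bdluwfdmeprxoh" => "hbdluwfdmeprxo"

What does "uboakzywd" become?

duboakzyw

What's happening: move the last character to the front.
Doing the same to "uboakzywd": "duboakzyw".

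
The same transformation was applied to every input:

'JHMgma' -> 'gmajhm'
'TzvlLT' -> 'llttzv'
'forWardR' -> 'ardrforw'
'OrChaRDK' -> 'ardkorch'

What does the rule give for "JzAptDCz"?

tdczjzap

Looking at the pairs, the operation is to swap the front and back halves of the string, then convert every letter to lowercase.
Applying both steps to "JzAptDCz": "tDCzJzAp", then "tdczjzap".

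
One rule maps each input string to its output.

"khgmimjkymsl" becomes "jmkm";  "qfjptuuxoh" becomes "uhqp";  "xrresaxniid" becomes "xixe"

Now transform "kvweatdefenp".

The pattern: keep one character in every 3, starting at position 1 (positions 1st, 4th, 7th, ...), then swap the front and back halves of the string.
"kvweatdefenp" → "kede" → "deke".

deke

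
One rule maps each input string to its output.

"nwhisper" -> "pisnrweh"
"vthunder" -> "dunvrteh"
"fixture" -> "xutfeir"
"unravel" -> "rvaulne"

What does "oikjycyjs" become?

jcyosijky

What's happening: take characters alternately from the front and the back (1st, last, 2nd, 2nd-last, ...), then move the last 3 characters to the front (rotate right by 3).
On "oikjycyjs": the first step gives "osijkyjcy", and the second then gives "jcyosijky".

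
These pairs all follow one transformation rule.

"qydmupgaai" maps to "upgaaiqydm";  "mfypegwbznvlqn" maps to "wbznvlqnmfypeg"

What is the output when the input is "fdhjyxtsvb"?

Rule — swap the front and back halves of the string, then move the last character to the front.
Starting from "fdhjyxtsvb": after the first operation, "xtsvbfdhjy"; after the second, "yxtsvbfdhj".

yxtsvbfdhj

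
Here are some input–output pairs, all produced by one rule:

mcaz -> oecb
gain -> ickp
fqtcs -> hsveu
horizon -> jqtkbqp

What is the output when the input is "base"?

Rule — shift every letter 2 places forward in the alphabet (wrapping around).
Applying that to "base" gives "dcug".

dcug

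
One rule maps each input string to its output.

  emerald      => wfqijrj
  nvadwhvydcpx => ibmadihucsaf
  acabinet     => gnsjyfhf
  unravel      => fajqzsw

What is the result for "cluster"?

Looking at the pairs, the operation is to shift every letter 5 places forward in the alphabet (wrapping around), then move the first 3 characters to the end (rotate left by 3).
For "cluster", step one produces "hqzxyjw"; step two turns that into "xyjwhqz".

xyjwhqz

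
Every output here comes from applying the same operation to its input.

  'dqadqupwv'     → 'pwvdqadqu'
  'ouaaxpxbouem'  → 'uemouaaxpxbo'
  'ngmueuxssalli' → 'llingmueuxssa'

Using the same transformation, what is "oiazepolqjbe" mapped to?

jbeoiazepolq

The pattern: move the last 3 characters to the front (rotate right by 3).
On "oiazepolqjbe" that produces "jbeoiazepolq".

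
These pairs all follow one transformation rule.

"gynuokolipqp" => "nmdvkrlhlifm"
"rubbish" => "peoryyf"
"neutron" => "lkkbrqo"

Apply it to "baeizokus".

rpyxbfwlh

Each output is the input with this applied: move the last 2 characters to the front (rotate right by 2), then shift every letter 3 places backward in the alphabet (wrapping around).
Doing the same to "baeizokus": "rpyxbfwlh".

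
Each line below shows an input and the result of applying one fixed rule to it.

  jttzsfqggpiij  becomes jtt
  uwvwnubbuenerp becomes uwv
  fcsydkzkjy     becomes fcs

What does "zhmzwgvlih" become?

zhm

The pattern: keep only the first 3 characters.
On "zhmzwgvlih" that produces "zhm".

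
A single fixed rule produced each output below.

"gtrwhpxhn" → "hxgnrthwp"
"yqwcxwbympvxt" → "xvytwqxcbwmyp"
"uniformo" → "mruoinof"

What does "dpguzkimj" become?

Looking at the pairs, the operation is to move the last 3 characters to the front (rotate right by 3), then swap each adjacent pair of characters (1↔2, 3↔4, ...).
For "dpguzkimj", step one produces "imjdpguzk"; step two turns that into "midjgpzuk".

midjgpzuk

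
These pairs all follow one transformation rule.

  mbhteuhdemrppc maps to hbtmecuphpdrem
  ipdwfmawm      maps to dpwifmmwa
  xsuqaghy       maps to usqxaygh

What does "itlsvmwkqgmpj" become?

ltsivjmpwmkgq

Each output is the input with this applied: move the first 2 characters to the end (rotate left by 2), then take characters alternately from the front and the back (1st, last, 2nd, 2nd-last, ...).
Starting from "itlsvmwkqgmpj": after the first operation, "lsvmwkqgmpjit"; after the second, "ltsivjmpwmkgq".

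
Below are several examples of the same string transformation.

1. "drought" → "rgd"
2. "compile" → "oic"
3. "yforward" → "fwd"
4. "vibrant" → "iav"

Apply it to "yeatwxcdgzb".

The pattern: move the first character to the end, then keep one character in every 3, starting at position 1 (positions 1st, 4th, 7th, ...).
"yeatwxcdgzb" → "ewdb".

ewdb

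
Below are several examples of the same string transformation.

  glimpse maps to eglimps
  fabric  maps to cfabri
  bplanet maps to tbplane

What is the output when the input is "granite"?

egranit

The rule is to move the last character to the front.
"granite" → "egranit".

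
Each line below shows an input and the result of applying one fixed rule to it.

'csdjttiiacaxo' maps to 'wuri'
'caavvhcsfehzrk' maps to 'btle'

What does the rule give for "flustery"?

Rule — shift every letter 6 places backward in the alphabet (wrapping around), then keep only the last 4 characters.
Working it through for "flustery": intermediate "zfomnyls", final "nyls".

nyls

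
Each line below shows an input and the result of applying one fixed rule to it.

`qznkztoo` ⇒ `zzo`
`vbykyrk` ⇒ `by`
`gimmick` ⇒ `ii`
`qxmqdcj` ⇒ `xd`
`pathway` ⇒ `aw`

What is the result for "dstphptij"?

Rule — keep one character in every 3, starting at position 2 (positions 2nd, 5th, 8th, ...).
For "dstphptij" the result is "shi".

shi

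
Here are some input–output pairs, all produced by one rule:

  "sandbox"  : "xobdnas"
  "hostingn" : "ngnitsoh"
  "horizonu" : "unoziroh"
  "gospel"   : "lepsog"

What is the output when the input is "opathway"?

yawhtapo

In each case the input is transformed by: reverse the string.
So "opathway" becomes "yawhtapo".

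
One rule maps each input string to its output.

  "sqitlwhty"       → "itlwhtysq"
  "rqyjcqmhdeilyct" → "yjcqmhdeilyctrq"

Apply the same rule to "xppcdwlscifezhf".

The transformation: move the first 2 characters to the end (rotate left by 2).
On "xppcdwlscifezhf" that produces "pcdwlscifezhfxp".

pcdwlscifezhfxp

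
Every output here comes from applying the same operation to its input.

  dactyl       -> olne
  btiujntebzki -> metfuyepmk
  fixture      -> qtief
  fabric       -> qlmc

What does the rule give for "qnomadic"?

In each case the input is transformed by: delete the last 2 characters, then shift every letter 11 places forward in the alphabet (wrapping around).
On "qnomadic" that produces "byzxlo".

byzxlo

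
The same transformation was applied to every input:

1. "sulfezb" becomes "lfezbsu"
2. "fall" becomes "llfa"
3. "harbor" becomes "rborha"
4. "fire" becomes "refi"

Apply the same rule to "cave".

Looking at the pairs, the operation is to move the first 2 characters to the end (rotate left by 2).
"cave" → "veca".

veca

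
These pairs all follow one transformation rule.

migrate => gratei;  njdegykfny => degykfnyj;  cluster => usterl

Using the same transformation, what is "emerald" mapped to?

eraldm

The rule is to delete the first character, then move the first character to the end.
Working it through for "emerald": intermediate "merald", final "eraldm".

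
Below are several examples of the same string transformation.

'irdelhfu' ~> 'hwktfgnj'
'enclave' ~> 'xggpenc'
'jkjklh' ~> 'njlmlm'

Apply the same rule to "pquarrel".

gnrswctt

The pattern: move the last 2 characters to the front (rotate right by 2), then shift every letter 2 places forward in the alphabet (wrapping around).
For "pquarrel", step one produces "elpquarr"; step two turns that into "gnrswctt".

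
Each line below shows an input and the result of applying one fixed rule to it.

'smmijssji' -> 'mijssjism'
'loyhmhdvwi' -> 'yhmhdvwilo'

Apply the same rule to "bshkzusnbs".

What's happening: move the first 2 characters to the end (rotate left by 2).
For "bshkzusnbs" the result is "hkzusnbsbs".

hkzusnbsbs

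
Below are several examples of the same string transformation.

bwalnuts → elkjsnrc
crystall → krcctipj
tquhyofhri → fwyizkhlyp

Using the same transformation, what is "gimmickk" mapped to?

The pattern: shift every letter 9 places backward in the alphabet (wrapping around), then swap the front and back halves of the string.
"gimmickk" → "xzddztbb" → "ztbbxzdd".

ztbbxzdd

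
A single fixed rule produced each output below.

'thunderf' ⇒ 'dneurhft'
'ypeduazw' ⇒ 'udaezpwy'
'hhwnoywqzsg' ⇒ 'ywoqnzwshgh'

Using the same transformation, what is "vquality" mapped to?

laiutqyv

In each case the input is transformed by: take characters alternately from the front and the back (1st, last, 2nd, 2nd-last, ...), then reverse the string.
Applying both steps to "vquality": "vyqtuial", then "laiutqyv".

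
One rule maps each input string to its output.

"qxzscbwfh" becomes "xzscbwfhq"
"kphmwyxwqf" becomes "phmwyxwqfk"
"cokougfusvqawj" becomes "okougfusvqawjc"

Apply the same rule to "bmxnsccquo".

mxnsccquob

The rule is to move the first character to the end.
So "bmxnsccquo" becomes "mxnsccquob".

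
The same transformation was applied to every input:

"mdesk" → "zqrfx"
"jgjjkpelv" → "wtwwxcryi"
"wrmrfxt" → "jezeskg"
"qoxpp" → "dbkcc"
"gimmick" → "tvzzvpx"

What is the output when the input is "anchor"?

The pattern: shift every letter 13 places forward in the alphabet (wrapping around) — i.e. ROT13.
Applying that to "anchor" gives "napube".

napube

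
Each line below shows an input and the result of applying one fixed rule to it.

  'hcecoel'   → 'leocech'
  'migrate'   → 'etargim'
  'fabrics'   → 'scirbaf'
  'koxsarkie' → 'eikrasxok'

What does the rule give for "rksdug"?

The transformation: reverse the string.
On "rksdug" that produces "gudskr".

gudskr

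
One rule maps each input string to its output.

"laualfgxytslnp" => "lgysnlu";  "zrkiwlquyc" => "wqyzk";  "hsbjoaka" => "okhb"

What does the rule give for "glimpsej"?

In each case the input is transformed by: keep every other character starting from the first (positions 1st, 3rd, 5th, ...), then move the first 2 characters to the end (rotate left by 2).
"glimpsej" → "pegi".

pegi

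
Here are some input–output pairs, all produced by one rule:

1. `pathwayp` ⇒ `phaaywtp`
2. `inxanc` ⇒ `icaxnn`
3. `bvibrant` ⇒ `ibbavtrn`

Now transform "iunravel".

Each output is the input with this applied: sort the characters into reverse alphabetical order, then swap the front and back halves of the string.
On "iunravel" that produces "lieavurn".

lieavurn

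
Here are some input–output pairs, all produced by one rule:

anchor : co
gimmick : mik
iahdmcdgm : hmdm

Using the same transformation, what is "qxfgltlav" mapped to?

What's happening: keep every other character starting from the first (positions 1st, 3rd, 5th, ...), then delete the first character.
"qxfgltlav" → "qfllv" → "fllv".

fllv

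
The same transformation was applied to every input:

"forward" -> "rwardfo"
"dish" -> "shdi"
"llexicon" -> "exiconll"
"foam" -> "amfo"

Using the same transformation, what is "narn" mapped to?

Rule — move the first 2 characters to the end (rotate left by 2).
Applying that to "narn" gives "rnna".

rnna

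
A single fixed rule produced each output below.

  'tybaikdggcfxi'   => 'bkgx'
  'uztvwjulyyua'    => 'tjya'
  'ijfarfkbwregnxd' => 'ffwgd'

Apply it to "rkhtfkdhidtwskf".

hkiwf

What's happening: keep one character in every 3, starting at position 3 (positions 3rd, 6th, 9th, ...).
Doing the same to "rkhtfkdhidtwskf": "hkiwf".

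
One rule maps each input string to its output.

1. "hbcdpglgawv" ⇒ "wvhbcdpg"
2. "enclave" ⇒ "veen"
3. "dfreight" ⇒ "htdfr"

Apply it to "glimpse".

In each case the input is transformed by: move the last 2 characters to the front (rotate right by 2), then delete the last 3 characters.
For "glimpse", step one produces "seglimp"; step two turns that into "segl".

segl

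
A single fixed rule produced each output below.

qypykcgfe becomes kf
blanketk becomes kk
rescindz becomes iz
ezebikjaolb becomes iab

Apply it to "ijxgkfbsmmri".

The transformation: keep one character in every 3, starting at position 2 (positions 2nd, 5th, 8th, ...), then delete the first character.
For "ijxgkfbsmmri", step one produces "jksr"; step two turns that into "ksr".

ksr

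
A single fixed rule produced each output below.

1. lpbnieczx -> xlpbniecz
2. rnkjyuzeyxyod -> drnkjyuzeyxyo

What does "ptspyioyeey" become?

In each case the input is transformed by: move the last character to the front.
Doing the same to "ptspyioyeey": "yptspyioyee".

yptspyioyee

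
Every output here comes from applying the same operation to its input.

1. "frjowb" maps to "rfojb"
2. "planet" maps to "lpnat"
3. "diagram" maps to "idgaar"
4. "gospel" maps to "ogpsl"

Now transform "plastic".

lpsait

Looking at the pairs, the operation is to swap each adjacent pair of characters (1↔2, 3↔4, ...), then delete the last character.
For "plastic", step one produces "lpsaitc"; step two turns that into "lpsait".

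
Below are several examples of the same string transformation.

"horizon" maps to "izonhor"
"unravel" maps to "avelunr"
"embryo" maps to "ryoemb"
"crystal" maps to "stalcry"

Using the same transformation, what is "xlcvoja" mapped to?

Looking at the pairs, the operation is to move the first 3 characters to the end (rotate left by 3).
For "xlcvoja" the result is "vojaxlc".

vojaxlc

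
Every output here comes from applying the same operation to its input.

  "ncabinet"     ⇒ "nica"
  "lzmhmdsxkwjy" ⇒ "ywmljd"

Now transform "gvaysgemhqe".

vqhge

Rule — sort the characters into reverse alphabetical order, then keep every other character starting from the second (positions 2nd, 4th, 6th, ...).
"gvaysgemhqe" → "yvsqmhggeea" → "vqhge".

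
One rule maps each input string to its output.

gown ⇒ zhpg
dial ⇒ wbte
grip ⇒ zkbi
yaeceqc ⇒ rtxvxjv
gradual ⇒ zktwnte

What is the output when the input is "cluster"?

Each output is the input with this applied: shift every letter 7 places backward in the alphabet (wrapping around).
"cluster" → "venlmxk".

venlmxk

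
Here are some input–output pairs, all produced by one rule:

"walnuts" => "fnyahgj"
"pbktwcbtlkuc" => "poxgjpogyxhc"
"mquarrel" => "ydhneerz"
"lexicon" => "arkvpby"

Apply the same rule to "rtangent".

ggnatrae

The transformation: shift every letter 13 places forward in the alphabet (wrapping around) — i.e. ROT13, then swap the first and last characters.
Starting from "rtangent": after the first operation, "egnatrag"; after the second, "ggnatrae".
(Check on "mquarrel": → "zdhneery" → "ydhneerz" ✓)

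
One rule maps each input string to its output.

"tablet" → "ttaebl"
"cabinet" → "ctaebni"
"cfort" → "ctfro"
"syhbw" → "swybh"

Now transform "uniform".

The transformation: take characters alternately from the front and the back (1st, last, 2nd, 2nd-last, ...).
"uniform" → "umnriof".

umnriof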